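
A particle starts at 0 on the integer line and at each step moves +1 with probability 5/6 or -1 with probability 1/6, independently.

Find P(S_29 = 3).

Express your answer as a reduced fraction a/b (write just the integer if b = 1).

To reach position 3 after 29 steps: need 16 steps of +1 and 13 steps of -1.
Number of such sequences: C(29,16) = 67863915
Each has probability (5/6)^16 · (1/6)^13 = 152587890625/36845653286788892983296
P = 67863915 · 152587890625/36845653286788892983296 = 1150579071044921875/4093961476309876998144

Answer: 1150579071044921875/4093961476309876998144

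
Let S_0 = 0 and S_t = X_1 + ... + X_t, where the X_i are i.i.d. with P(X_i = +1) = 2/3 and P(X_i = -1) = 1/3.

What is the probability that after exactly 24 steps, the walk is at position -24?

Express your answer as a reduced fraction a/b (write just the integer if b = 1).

To reach position -24 after 24 steps: need 0 steps of +1 and 24 steps of -1.
Number of such sequences: C(24,0) = 1
Each has probability (2/3)^0 · (1/3)^24 = 1/282429536481
P = 1 · 1/282429536481 = 1/282429536481

Answer: 1/282429536481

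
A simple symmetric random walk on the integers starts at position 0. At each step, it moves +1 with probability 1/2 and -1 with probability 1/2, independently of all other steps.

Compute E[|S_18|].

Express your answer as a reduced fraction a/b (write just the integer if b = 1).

Answer: 109395/32768

Derivation:
S_18 takes values m ≡ 0 (mod 2) with |m| ≤ 18; P(S_18=m) = C(18,(18+m)/2)/2^18.
Total paths: 2^18 = 262144
Distribution: P(S=-18)=1/262144, P(S=-16)=18/262144, P(S=-14)=153/262144, P(S=-12)=816/262144, P(S=-10)=3060/262144, P(S=-8)=8568/262144, P(S=-6)=18564/262144, P(S=-4)=31824/262144, P(S=-2)=43758/262144, P(S=0)=48620/262144, P(S=2)=43758/262144, P(S=4)=31824/262144, P(S=6)=18564/262144, P(S=8)=8568/262144, P(S=10)=3060/262144, P(S=12)=816/262144, P(S=14)=153/262144, P(S=16)=18/262144, P(S=18)=1/262144
E[|S_18|] = Σ_m |m|·P(S_18=m) = 875160/262144 = 109395/32768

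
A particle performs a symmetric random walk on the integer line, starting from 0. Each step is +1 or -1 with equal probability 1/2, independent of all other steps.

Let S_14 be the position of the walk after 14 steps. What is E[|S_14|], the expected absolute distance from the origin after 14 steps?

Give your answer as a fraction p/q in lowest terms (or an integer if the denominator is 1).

S_14 takes values m ≡ 0 (mod 2) with |m| ≤ 14; P(S_14=m) = C(14,(14+m)/2)/2^14.
Total paths: 2^14 = 16384
Distribution: P(S=-14)=1/16384, P(S=-12)=14/16384, P(S=-10)=91/16384, P(S=-8)=364/16384, P(S=-6)=1001/16384, P(S=-4)=2002/16384, P(S=-2)=3003/16384, P(S=0)=3432/16384, P(S=2)=3003/16384, P(S=4)=2002/16384, P(S=6)=1001/16384, P(S=8)=364/16384, P(S=10)=91/16384, P(S=12)=14/16384, P(S=14)=1/16384
E[|S_14|] = Σ_m |m|·P(S_14=m) = 48048/16384 = 3003/1024

Answer: 3003/1024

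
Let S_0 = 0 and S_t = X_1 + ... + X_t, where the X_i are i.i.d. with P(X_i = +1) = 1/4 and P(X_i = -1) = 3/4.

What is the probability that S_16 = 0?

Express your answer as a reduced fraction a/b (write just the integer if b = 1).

Answer: 42220035/2147483648

Derivation:
To be at 0 after 16 steps: need exactly 8 steps of +1 and 8 of -1.
Number of such sequences: C(16,8) = 12870
Each has probability (1/4)^8 · (3/4)^8 = 6561/4294967296
P = 12870 · 6561/4294967296 = 42220035/2147483648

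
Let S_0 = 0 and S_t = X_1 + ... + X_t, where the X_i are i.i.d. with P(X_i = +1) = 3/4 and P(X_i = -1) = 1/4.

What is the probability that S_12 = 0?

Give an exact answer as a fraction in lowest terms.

Answer: 168399/4194304

Derivation:
To be at 0 after 12 steps: need exactly 6 steps of +1 and 6 of -1.
Number of such sequences: C(12,6) = 924
Each has probability (3/4)^6 · (1/4)^6 = 729/16777216
P = 924 · 729/16777216 = 168399/4194304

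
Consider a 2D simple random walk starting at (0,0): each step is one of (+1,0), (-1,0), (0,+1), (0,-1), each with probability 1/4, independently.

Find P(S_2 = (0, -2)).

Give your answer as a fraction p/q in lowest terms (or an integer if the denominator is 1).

Answer: 1/16

Derivation:
Let h be the number of horizontal steps (so 2-h are vertical). To end at (0,-2) need (h+0)/2 right-steps and ((2-h)-2)/2 up-steps.
Sum over h with 0 ≤ h ≤ 0, h ≡ 0 (mod 2), 2-h ≡ 0 (mod 2):
h=0: C(2,0)·C(0,0)·C(2,0) = 1·1·1 = 1
Total favorable: 1
Total paths: 4^2 = 16
P = 1/16 = 1/16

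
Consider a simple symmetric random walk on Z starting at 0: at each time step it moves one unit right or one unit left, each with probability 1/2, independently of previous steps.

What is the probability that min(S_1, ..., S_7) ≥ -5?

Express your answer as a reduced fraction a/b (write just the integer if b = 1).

Answer: 63/64

Derivation:
Let f(t,s) = #length-t paths at position s with S_1..S_t all ≥ -5.
f(t,s) = f(t-1,s-1) + f(t-1,s+1) for s ≥ -5; f(t,s) = 0 for s < -5.
t=0: f(0,0)=1
t=1: f(1,-1)=1 f(1,1)=1
t=2: f(2,-2)=1 f(2,0)=2 f(2,2)=1
t=3: f(3,-3)=1 f(3,-1)=3 f(3,1)=3 f(3,3)=1
t=4: f(4,-4)=1 f(4,-2)=4 f(4,0)=6 f(4,2)=4 f(4,4)=1
t=5: f(5,-5)=1 f(5,-3)=5 f(5,-1)=10 f(5,1)=10 f(5,3)=5 f(5,5)=1
t=6: f(6,-4)=6 f(6,-2)=15 f(6,0)=20 f(6,2)=15 f(6,4)=6 f(6,6)=1
t=7: f(7,-5)=6 f(7,-3)=21 f(7,-1)=35 f(7,1)=35 f(7,3)=21 f(7,5)=7 f(7,7)=1
Σ_s f(7,s) = 126
P = 126/128 = 63/64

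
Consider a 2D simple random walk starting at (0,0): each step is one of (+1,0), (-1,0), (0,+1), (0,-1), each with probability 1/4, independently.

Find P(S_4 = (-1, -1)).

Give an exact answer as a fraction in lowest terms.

Let h be the number of horizontal steps (so 4-h are vertical). To end at (-1,-1) need (h-1)/2 right-steps and ((4-h)-1)/2 up-steps.
Sum over h with 1 ≤ h ≤ 3, h ≡ 1 (mod 2), 4-h ≡ 1 (mod 2):
h=1: C(4,1)·C(1,0)·C(3,1) = 4·1·3 = 12
h=3: C(4,3)·C(3,1)·C(1,0) = 4·3·1 = 12
Total favorable: 24
Total paths: 4^4 = 256
P = 24/256 = 3/32

Answer: 3/32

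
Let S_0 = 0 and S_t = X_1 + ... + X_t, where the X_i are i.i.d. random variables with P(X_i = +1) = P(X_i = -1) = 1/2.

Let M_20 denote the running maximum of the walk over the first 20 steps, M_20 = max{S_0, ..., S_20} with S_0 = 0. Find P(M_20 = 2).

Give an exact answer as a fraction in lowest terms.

Answer: 20995/131072

Derivation:
Let M_20 = max(S_0,...,S_20). Use the reflection principle: for j ≥ 1, #{paths with M_20 ≥ j} = #{S_20 ≥ j} + #{S_20 ≥ j+1}.
By reflection, #{M_20 ≥ 2} = #{S_20 ≥ 2} + #{S_20 ≥ 3} = 431910 + 263950 = 695860.
#{M_20 ≥ 3} = #{S_20 ≥ 3} + #{S_20 ≥ 4} = 263950 + 263950 = 527900.
#{M_20 = 2} = 695860 - 527900 = 167960.
P(M_20 = 2) = 167960/1048576 = 20995/131072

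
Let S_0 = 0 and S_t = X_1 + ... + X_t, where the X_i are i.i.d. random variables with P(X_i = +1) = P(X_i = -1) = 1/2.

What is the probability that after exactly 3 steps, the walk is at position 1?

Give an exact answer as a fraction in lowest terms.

To reach position 1 after 3 steps: need 2 steps of +1 and 1 of -1.
Favorable paths: C(3,2) = 3
Total paths: 2^3 = 8
P = 3/8 = 3/8

Answer: 3/8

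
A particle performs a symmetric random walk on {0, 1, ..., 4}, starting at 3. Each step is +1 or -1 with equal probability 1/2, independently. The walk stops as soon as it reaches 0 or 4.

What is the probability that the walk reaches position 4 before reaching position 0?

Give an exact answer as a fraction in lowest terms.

Symmetric walk (p = 1/2): the harmonic-function argument gives P(hit 4 before 0 | start at 3) = a/N.
P = 3/4 = 3/4

Answer: 3/4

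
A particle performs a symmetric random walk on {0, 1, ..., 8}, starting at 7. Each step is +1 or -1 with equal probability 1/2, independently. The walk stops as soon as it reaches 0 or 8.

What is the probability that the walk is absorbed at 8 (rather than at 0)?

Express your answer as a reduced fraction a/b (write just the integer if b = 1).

Symmetric walk (p = 1/2): the harmonic-function argument gives P(hit 8 before 0 | start at 7) = a/N.
P = 7/8 = 7/8

Answer: 7/8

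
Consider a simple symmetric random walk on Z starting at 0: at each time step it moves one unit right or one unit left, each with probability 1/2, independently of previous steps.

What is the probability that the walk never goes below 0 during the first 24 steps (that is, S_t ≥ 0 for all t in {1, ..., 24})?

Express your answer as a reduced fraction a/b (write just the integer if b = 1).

Let f(t,s) = #length-t paths at position s with S_1..S_t all ≥ 0.
f(t,s) = f(t-1,s-1) + f(t-1,s+1) for s ≥ 0; f(t,s) = 0 for s < 0.
t=0: f(0,0)=1
t=1: f(1,1)=1
t=2: f(2,0)=1 f(2,2)=1
t=3: f(3,1)=2 f(3,3)=1
t=4: f(4,0)=2 f(4,2)=3 f(4,4)=1
t=5: f(5,1)=5 f(5,3)=4 f(5,5)=1
t=6: f(6,0)=5 f(6,2)=9 f(6,4)=5 f(6,6)=1
t=7: f(7,1)=14 f(7,3)=14 f(7,5)=6 f(7,7)=1
t=8: f(8,0)=14 f(8,2)=28 f(8,4)=20 f(8,6)=7 f(8,8)=1
t=9: f(9,1)=42 f(9,3)=48 f(9,5)=27 f(9,7)=8 f(9,9)=1
t=10: f(10,0)=42 f(10,2)=90 f(10,4)=75 f(10,6)=35 f(10,8)=9 f(10,10)=1
t=11: f(11,1)=132 f(11,3)=165 f(11,5)=110 f(11,7)=44 f(11,9)=10 f(11,11)=1
t=12: f(12,0)=132 f(12,2)=297 f(12,4)=275 f(12,6)=154 f(12,8)=54 f(12,10)=11 f(12,12)=1
t=13: f(13,1)=429 f(13,3)=572 f(13,5)=429 f(13,7)=208 f(13,9)=65 f(13,11)=12 f(13,13)=1
t=14: f(14,0)=429 f(14,2)=1001 f(14,4)=1001 f(14,6)=637 f(14,8)=273 f(14,10)=77 f(14,12)=13 f(14,14)=1
t=15: f(15,1)=1430 f(15,3)=2002 f(15,5)=1638 f(15,7)=910 f(15,9)=350 f(15,11)=90 f(15,13)=14 f(15,15)=1
t=16: f(16,0)=1430 f(16,2)=3432 f(16,4)=3640 f(16,6)=2548 f(16,8)=1260 f(16,10)=440 f(16,12)=104 f(16,14)=15 f(16,16)=1
t=17: f(17,1)=4862 f(17,3)=7072 f(17,5)=6188 f(17,7)=3808 f(17,9)=1700 f(17,11)=544 f(17,13)=119 f(17,15)=16 f(17,17)=1
t=18: f(18,0)=4862 f(18,2)=11934 f(18,4)=13260 f(18,6)=9996 f(18,8)=5508 f(18,10)=2244 f(18,12)=663 f(18,14)=135 f(18,16)=17 f(18,18)=1
t=19: f(19,1)=16796 f(19,3)=25194 f(19,5)=23256 f(19,7)=15504 f(19,9)=7752 f(19,11)=2907 f(19,13)=798 f(19,15)=152 f(19,17)=18 f(19,19)=1
t=20: f(20,0)=16796 f(20,2)=41990 f(20,4)=48450 f(20,6)=38760 f(20,8)=23256 f(20,10)=10659 f(20,12)=3705 f(20,14)=950 f(20,16)=170 f(20,18)=19 f(20,20)=1
t=21: f(21,1)=58786 f(21,3)=90440 f(21,5)=87210 f(21,7)=62016 f(21,9)=33915 f(21,11)=14364 f(21,13)=4655 f(21,15)=1120 f(21,17)=189 f(21,19)=20 f(21,21)=1
t=22: f(22,0)=58786 f(22,2)=149226 f(22,4)=177650 f(22,6)=149226 f(22,8)=95931 f(22,10)=48279 f(22,12)=19019 f(22,14)=5775 f(22,16)=1309 f(22,18)=209 f(22,20)=21 f(22,22)=1
t=23: f(23,1)=208012 f(23,3)=326876 f(23,5)=326876 f(23,7)=245157 f(23,9)=144210 f(23,11)=67298 f(23,13)=24794 f(23,15)=7084 f(23,17)=1518 f(23,19)=230 f(23,21)=22 f(23,23)=1
t=24: f(24,0)=208012 f(24,2)=534888 f(24,4)=653752 f(24,6)=572033 f(24,8)=389367 f(24,10)=211508 f(24,12)=92092 f(24,14)=31878 f(24,16)=8602 f(24,18)=1748 f(24,20)=252 f(24,22)=23 f(24,24)=1
Σ_s f(24,s) = 2704156
P = 2704156/16777216 = 676039/4194304

Answer: 676039/4194304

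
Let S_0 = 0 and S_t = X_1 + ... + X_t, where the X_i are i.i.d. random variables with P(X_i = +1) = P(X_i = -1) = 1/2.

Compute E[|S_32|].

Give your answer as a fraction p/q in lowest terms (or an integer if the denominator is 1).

Answer: 300540195/67108864

Derivation:
S_32 takes values m ≡ 0 (mod 2) with |m| ≤ 32; P(S_32=m) = C(32,(32+m)/2)/2^32.
Total paths: 2^32 = 4294967296
Distribution: P(S=-32)=1/4294967296, P(S=-30)=32/4294967296, P(S=-28)=496/4294967296, P(S=-26)=4960/4294967296, P(S=-24)=35960/4294967296, P(S=-22)=201376/4294967296, P(S=-20)=906192/4294967296, P(S=-18)=3365856/4294967296, P(S=-16)=10518300/4294967296, P(S=-14)=28048800/4294967296, P(S=-12)=64512240/4294967296, P(S=-10)=129024480/4294967296, P(S=-8)=225792840/4294967296, P(S=-6)=347373600/4294967296, P(S=-4)=471435600/4294967296, P(S=-2)=565722720/4294967296, P(S=0)=601080390/4294967296, P(S=2)=565722720/4294967296, P(S=4)=471435600/4294967296, P(S=6)=347373600/4294967296, P(S=8)=225792840/4294967296, P(S=10)=129024480/4294967296, P(S=12)=64512240/4294967296, P(S=14)=28048800/4294967296, P(S=16)=10518300/4294967296, P(S=18)=3365856/4294967296, P(S=20)=906192/4294967296, P(S=22)=201376/4294967296, P(S=24)=35960/4294967296, P(S=26)=4960/4294967296, P(S=28)=496/4294967296, P(S=30)=32/4294967296, P(S=32)=1/4294967296
E[|S_32|] = Σ_m |m|·P(S_32=m) = 19234572480/4294967296 = 300540195/67108864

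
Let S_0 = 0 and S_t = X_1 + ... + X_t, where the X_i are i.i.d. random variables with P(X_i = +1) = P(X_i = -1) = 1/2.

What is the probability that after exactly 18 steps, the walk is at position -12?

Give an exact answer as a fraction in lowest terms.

Answer: 51/16384

Derivation:
To reach position -12 after 18 steps: need 3 steps of +1 and 15 of -1.
Favorable paths: C(18,3) = 816
Total paths: 2^18 = 262144
P = 816/262144 = 51/16384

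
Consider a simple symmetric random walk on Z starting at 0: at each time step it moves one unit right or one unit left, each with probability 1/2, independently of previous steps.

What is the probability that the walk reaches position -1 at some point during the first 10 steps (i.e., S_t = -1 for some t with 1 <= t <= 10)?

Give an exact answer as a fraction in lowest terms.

Answer: 193/256

Derivation:
Count via complement. Let g(t,s) = #length-t paths at position s with S_1..S_t all ≠ -1.
g(t,s) = g(t-1,s-1) + g(t-1,s+1) for s ≠ -1; g(t,-1) = 0.
t=0: g(0,0)=1
t=1: g(1,1)=1
t=2: g(2,0)=1 g(2,2)=1
t=3: g(3,1)=2 g(3,3)=1
t=4: g(4,0)=2 g(4,2)=3 g(4,4)=1
t=5: g(5,1)=5 g(5,3)=4 g(5,5)=1
t=6: g(6,0)=5 g(6,2)=9 g(6,4)=5 g(6,6)=1
t=7: g(7,1)=14 g(7,3)=14 g(7,5)=6 g(7,7)=1
t=8: g(8,0)=14 g(8,2)=28 g(8,4)=20 g(8,6)=7 g(8,8)=1
t=9: g(9,1)=42 g(9,3)=48 g(9,5)=27 g(9,7)=8 g(9,9)=1
t=10: g(10,0)=42 g(10,2)=90 g(10,4)=75 g(10,6)=35 g(10,8)=9 g(10,10)=1
Paths never hitting -1: Σ_s g(10,s) = 252
Paths hitting -1: 2^10 - 252 = 772
P = 772/1024 = 193/256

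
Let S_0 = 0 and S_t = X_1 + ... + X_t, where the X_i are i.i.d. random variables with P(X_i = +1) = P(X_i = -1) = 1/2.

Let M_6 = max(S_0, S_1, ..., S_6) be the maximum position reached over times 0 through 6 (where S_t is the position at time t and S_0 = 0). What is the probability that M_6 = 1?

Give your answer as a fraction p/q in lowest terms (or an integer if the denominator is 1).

Let M_6 = max(S_0,...,S_6). Use the reflection principle: for j ≥ 1, #{paths with M_6 ≥ j} = #{S_6 ≥ j} + #{S_6 ≥ j+1}.
By reflection, #{M_6 ≥ 1} = #{S_6 ≥ 1} + #{S_6 ≥ 2} = 22 + 22 = 44.
#{M_6 ≥ 2} = #{S_6 ≥ 2} + #{S_6 ≥ 3} = 22 + 7 = 29.
#{M_6 = 1} = 44 - 29 = 15.
P(M_6 = 1) = 15/64 = 15/64

Answer: 15/64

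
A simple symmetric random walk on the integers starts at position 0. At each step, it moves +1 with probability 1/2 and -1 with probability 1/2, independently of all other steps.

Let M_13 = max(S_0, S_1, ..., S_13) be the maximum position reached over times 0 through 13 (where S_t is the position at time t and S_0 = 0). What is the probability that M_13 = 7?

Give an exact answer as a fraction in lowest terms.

Answer: 143/4096

Derivation:
Let M_13 = max(S_0,...,S_13). Use the reflection principle: for j ≥ 1, #{paths with M_13 ≥ j} = #{S_13 ≥ j} + #{S_13 ≥ j+1}.
By reflection, #{M_13 ≥ 7} = #{S_13 ≥ 7} + #{S_13 ≥ 8} = 378 + 92 = 470.
#{M_13 ≥ 8} = #{S_13 ≥ 8} + #{S_13 ≥ 9} = 92 + 92 = 184.
#{M_13 = 7} = 470 - 184 = 286.
P(M_13 = 7) = 286/8192 = 143/4096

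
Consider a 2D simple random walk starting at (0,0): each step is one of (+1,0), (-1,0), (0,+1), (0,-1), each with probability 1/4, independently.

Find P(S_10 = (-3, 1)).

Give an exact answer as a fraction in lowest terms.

Answer: 1575/65536

Derivation:
Let h be the number of horizontal steps (so 10-h are vertical). To end at (-3,1) need (h-3)/2 right-steps and ((10-h)+1)/2 up-steps.
Sum over h with 3 ≤ h ≤ 9, h ≡ 1 (mod 2), 10-h ≡ 1 (mod 2):
h=3: C(10,3)·C(3,0)·C(7,4) = 120·1·35 = 4200
h=5: C(10,5)·C(5,1)·C(5,3) = 252·5·10 = 12600
h=7: C(10,7)·C(7,2)·C(3,2) = 120·21·3 = 7560
h=9: C(10,9)·C(9,3)·C(1,1) = 10·84·1 = 840
Total favorable: 25200
Total paths: 4^10 = 1048576
P = 25200/1048576 = 1575/65536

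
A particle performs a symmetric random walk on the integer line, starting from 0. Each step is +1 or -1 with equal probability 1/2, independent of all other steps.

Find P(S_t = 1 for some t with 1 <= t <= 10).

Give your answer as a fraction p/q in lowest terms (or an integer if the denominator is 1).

Count via complement. Let g(t,s) = #length-t paths at position s with S_1..S_t all ≠ 1.
g(t,s) = g(t-1,s-1) + g(t-1,s+1) for s ≠ 1; g(t,1) = 0.
t=0: g(0,0)=1
t=1: g(1,-1)=1
t=2: g(2,-2)=1 g(2,0)=1
t=3: g(3,-3)=1 g(3,-1)=2
t=4: g(4,-4)=1 g(4,-2)=3 g(4,0)=2
t=5: g(5,-5)=1 g(5,-3)=4 g(5,-1)=5
t=6: g(6,-6)=1 g(6,-4)=5 g(6,-2)=9 g(6,0)=5
t=7: g(7,-7)=1 g(7,-5)=6 g(7,-3)=14 g(7,-1)=14
t=8: g(8,-8)=1 g(8,-6)=7 g(8,-4)=20 g(8,-2)=28 g(8,0)=14
t=9: g(9,-9)=1 g(9,-7)=8 g(9,-5)=27 g(9,-3)=48 g(9,-1)=42
t=10: g(10,-10)=1 g(10,-8)=9 g(10,-6)=35 g(10,-4)=75 g(10,-2)=90 g(10,0)=42
Paths never hitting 1: Σ_s g(10,s) = 252
Paths hitting 1: 2^10 - 252 = 772
P = 772/1024 = 193/256

Answer: 193/256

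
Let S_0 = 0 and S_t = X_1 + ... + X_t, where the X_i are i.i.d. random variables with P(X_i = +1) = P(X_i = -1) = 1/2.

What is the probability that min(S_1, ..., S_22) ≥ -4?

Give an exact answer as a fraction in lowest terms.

Answer: 748391/1048576

Derivation:
Let f(t,s) = #length-t paths at position s with S_1..S_t all ≥ -4.
f(t,s) = f(t-1,s-1) + f(t-1,s+1) for s ≥ -4; f(t,s) = 0 for s < -4.
t=0: f(0,0)=1
t=1: f(1,-1)=1 f(1,1)=1
t=2: f(2,-2)=1 f(2,0)=2 f(2,2)=1
t=3: f(3,-3)=1 f(3,-1)=3 f(3,1)=3 f(3,3)=1
t=4: f(4,-4)=1 f(4,-2)=4 f(4,0)=6 f(4,2)=4 f(4,4)=1
t=5: f(5,-3)=5 f(5,-1)=10 f(5,1)=10 f(5,3)=5 f(5,5)=1
t=6: f(6,-4)=5 f(6,-2)=15 f(6,0)=20 f(6,2)=15 f(6,4)=6 f(6,6)=1
t=7: f(7,-3)=20 f(7,-1)=35 f(7,1)=35 f(7,3)=21 f(7,5)=7 f(7,7)=1
t=8: f(8,-4)=20 f(8,-2)=55 f(8,0)=70 f(8,2)=56 f(8,4)=28 f(8,6)=8 f(8,8)=1
t=9: f(9,-3)=75 f(9,-1)=125 f(9,1)=126 f(9,3)=84 f(9,5)=36 f(9,7)=9 f(9,9)=1
t=10: f(10,-4)=75 f(10,-2)=200 f(10,0)=251 f(10,2)=210 f(10,4)=120 f(10,6)=45 f(10,8)=10 f(10,10)=1
t=11: f(11,-3)=275 f(11,-1)=451 f(11,1)=461 f(11,3)=330 f(11,5)=165 f(11,7)=55 f(11,9)=11 f(11,11)=1
t=12: f(12,-4)=275 f(12,-2)=726 f(12,0)=912 f(12,2)=791 f(12,4)=495 f(12,6)=220 f(12,8)=66 f(12,10)=12 f(12,12)=1
t=13: f(13,-3)=1001 f(13,-1)=1638 f(13,1)=1703 f(13,3)=1286 f(13,5)=715 f(13,7)=286 f(13,9)=78 f(13,11)=13 f(13,13)=1
t=14: f(14,-4)=1001 f(14,-2)=2639 f(14,0)=3341 f(14,2)=2989 f(14,4)=2001 f(14,6)=1001 f(14,8)=364 f(14,10)=91 f(14,12)=14 f(14,14)=1
t=15: f(15,-3)=3640 f(15,-1)=5980 f(15,1)=6330 f(15,3)=4990 f(15,5)=3002 f(15,7)=1365 f(15,9)=455 f(15,11)=105 f(15,13)=15 f(15,15)=1
t=16: f(16,-4)=3640 f(16,-2)=9620 f(16,0)=12310 f(16,2)=11320 f(16,4)=7992 f(16,6)=4367 f(16,8)=1820 f(16,10)=560 f(16,12)=120 f(16,14)=16 f(16,16)=1
t=17: f(17,-3)=13260 f(17,-1)=21930 f(17,1)=23630 f(17,3)=19312 f(17,5)=12359 f(17,7)=6187 f(17,9)=2380 f(17,11)=680 f(17,13)=136 f(17,15)=17 f(17,17)=1
t=18: f(18,-4)=13260 f(18,-2)=35190 f(18,0)=45560 f(18,2)=42942 f(18,4)=31671 f(18,6)=18546 f(18,8)=8567 f(18,10)=3060 f(18,12)=816 f(18,14)=153 f(18,16)=18 f(18,18)=1
t=19: f(19,-3)=48450 f(19,-1)=80750 f(19,1)=88502 f(19,3)=74613 f(19,5)=50217 f(19,7)=27113 f(19,9)=11627 f(19,11)=3876 f(19,13)=969 f(19,15)=171 f(19,17)=19 f(19,19)=1
t=20: f(20,-4)=48450 f(20,-2)=129200 f(20,0)=169252 f(20,2)=163115 f(20,4)=124830 f(20,6)=77330 f(20,8)=38740 f(20,10)=15503 f(20,12)=4845 f(20,14)=1140 f(20,16)=190 f(20,18)=20 f(20,20)=1
t=21: f(21,-3)=177650 f(21,-1)=298452 f(21,1)=332367 f(21,3)=287945 f(21,5)=202160 f(21,7)=116070 f(21,9)=54243 f(21,11)=20348 f(21,13)=5985 f(21,15)=1330 f(21,17)=210 f(21,19)=21 f(21,21)=1
t=22: f(22,-4)=177650 f(22,-2)=476102 f(22,0)=630819 f(22,2)=620312 f(22,4)=490105 f(22,6)=318230 f(22,8)=170313 f(22,10)=74591 f(22,12)=26333 f(22,14)=7315 f(22,16)=1540 f(22,18)=231 f(22,20)=22 f(22,22)=1
Σ_s f(22,s) = 2993564
P = 2993564/4194304 = 748391/1048576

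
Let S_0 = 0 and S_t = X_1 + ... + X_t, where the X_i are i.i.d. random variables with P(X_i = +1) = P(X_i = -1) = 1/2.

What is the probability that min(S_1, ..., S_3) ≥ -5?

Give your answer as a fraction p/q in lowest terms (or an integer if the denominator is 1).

Answer: 1

Derivation:
Let f(t,s) = #length-t paths at position s with S_1..S_t all ≥ -5.
f(t,s) = f(t-1,s-1) + f(t-1,s+1) for s ≥ -5; f(t,s) = 0 for s < -5.
t=0: f(0,0)=1
t=1: f(1,-1)=1 f(1,1)=1
t=2: f(2,-2)=1 f(2,0)=2 f(2,2)=1
t=3: f(3,-3)=1 f(3,-1)=3 f(3,1)=3 f(3,3)=1
Σ_s f(3,s) = 8
P = 8/8 = 1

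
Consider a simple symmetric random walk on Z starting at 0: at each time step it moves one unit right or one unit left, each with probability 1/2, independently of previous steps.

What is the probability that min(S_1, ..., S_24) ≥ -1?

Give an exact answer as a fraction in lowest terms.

Let f(t,s) = #length-t paths at position s with S_1..S_t all ≥ -1.
f(t,s) = f(t-1,s-1) + f(t-1,s+1) for s ≥ -1; f(t,s) = 0 for s < -1.
t=0: f(0,0)=1
t=1: f(1,-1)=1 f(1,1)=1
t=2: f(2,0)=2 f(2,2)=1
t=3: f(3,-1)=2 f(3,1)=3 f(3,3)=1
t=4: f(4,0)=5 f(4,2)=4 f(4,4)=1
t=5: f(5,-1)=5 f(5,1)=9 f(5,3)=5 f(5,5)=1
t=6: f(6,0)=14 f(6,2)=14 f(6,4)=6 f(6,6)=1
t=7: f(7,-1)=14 f(7,1)=28 f(7,3)=20 f(7,5)=7 f(7,7)=1
t=8: f(8,0)=42 f(8,2)=48 f(8,4)=27 f(8,6)=8 f(8,8)=1
t=9: f(9,-1)=42 f(9,1)=90 f(9,3)=75 f(9,5)=35 f(9,7)=9 f(9,9)=1
t=10: f(10,0)=132 f(10,2)=165 f(10,4)=110 f(10,6)=44 f(10,8)=10 f(10,10)=1
t=11: f(11,-1)=132 f(11,1)=297 f(11,3)=275 f(11,5)=154 f(11,7)=54 f(11,9)=11 f(11,11)=1
t=12: f(12,0)=429 f(12,2)=572 f(12,4)=429 f(12,6)=208 f(12,8)=65 f(12,10)=12 f(12,12)=1
t=13: f(13,-1)=429 f(13,1)=1001 f(13,3)=1001 f(13,5)=637 f(13,7)=273 f(13,9)=77 f(13,11)=13 f(13,13)=1
t=14: f(14,0)=1430 f(14,2)=2002 f(14,4)=1638 f(14,6)=910 f(14,8)=350 f(14,10)=90 f(14,12)=14 f(14,14)=1
t=15: f(15,-1)=1430 f(15,1)=3432 f(15,3)=3640 f(15,5)=2548 f(15,7)=1260 f(15,9)=440 f(15,11)=104 f(15,13)=15 f(15,15)=1
t=16: f(16,0)=4862 f(16,2)=7072 f(16,4)=6188 f(16,6)=3808 f(16,8)=1700 f(16,10)=544 f(16,12)=119 f(16,14)=16 f(16,16)=1
t=17: f(17,-1)=4862 f(17,1)=11934 f(17,3)=13260 f(17,5)=9996 f(17,7)=5508 f(17,9)=2244 f(17,11)=663 f(17,13)=135 f(17,15)=17 f(17,17)=1
t=18: f(18,0)=16796 f(18,2)=25194 f(18,4)=23256 f(18,6)=15504 f(18,8)=7752 f(18,10)=2907 f(18,12)=798 f(18,14)=152 f(18,16)=18 f(18,18)=1
t=19: f(19,-1)=16796 f(19,1)=41990 f(19,3)=48450 f(19,5)=38760 f(19,7)=23256 f(19,9)=10659 f(19,11)=3705 f(19,13)=950 f(19,15)=170 f(19,17)=19 f(19,19)=1
t=20: f(20,0)=58786 f(20,2)=90440 f(20,4)=87210 f(20,6)=62016 f(20,8)=33915 f(20,10)=14364 f(20,12)=4655 f(20,14)=1120 f(20,16)=189 f(20,18)=20 f(20,20)=1
t=21: f(21,-1)=58786 f(21,1)=149226 f(21,3)=177650 f(21,5)=149226 f(21,7)=95931 f(21,9)=48279 f(21,11)=19019 f(21,13)=5775 f(21,15)=1309 f(21,17)=209 f(21,19)=21 f(21,21)=1
t=22: f(22,0)=208012 f(22,2)=326876 f(22,4)=326876 f(22,6)=245157 f(22,8)=144210 f(22,10)=67298 f(22,12)=24794 f(22,14)=7084 f(22,16)=1518 f(22,18)=230 f(22,20)=22 f(22,22)=1
t=23: f(23,-1)=208012 f(23,1)=534888 f(23,3)=653752 f(23,5)=572033 f(23,7)=389367 f(23,9)=211508 f(23,11)=92092 f(23,13)=31878 f(23,15)=8602 f(23,17)=1748 f(23,19)=252 f(23,21)=23 f(23,23)=1
t=24: f(24,0)=742900 f(24,2)=1188640 f(24,4)=1225785 f(24,6)=961400 f(24,8)=600875 f(24,10)=303600 f(24,12)=123970 f(24,14)=40480 f(24,16)=10350 f(24,18)=2000 f(24,20)=275 f(24,22)=24 f(24,24)=1
Σ_s f(24,s) = 5200300
P = 5200300/16777216 = 1300075/4194304

Answer: 1300075/4194304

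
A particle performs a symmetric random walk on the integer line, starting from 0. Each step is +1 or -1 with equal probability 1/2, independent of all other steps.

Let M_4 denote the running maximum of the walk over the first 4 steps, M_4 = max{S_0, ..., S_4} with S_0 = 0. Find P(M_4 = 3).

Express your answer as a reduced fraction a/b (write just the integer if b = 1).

Let M_4 = max(S_0,...,S_4). Use the reflection principle: for j ≥ 1, #{paths with M_4 ≥ j} = #{S_4 ≥ j} + #{S_4 ≥ j+1}.
By reflection, #{M_4 ≥ 3} = #{S_4 ≥ 3} + #{S_4 ≥ 4} = 1 + 1 = 2.
#{M_4 ≥ 4} = #{S_4 ≥ 4} + #{S_4 ≥ 5} = 1 + 0 = 1.
#{M_4 = 3} = 2 - 1 = 1.
P(M_4 = 3) = 1/16 = 1/16

Answer: 1/16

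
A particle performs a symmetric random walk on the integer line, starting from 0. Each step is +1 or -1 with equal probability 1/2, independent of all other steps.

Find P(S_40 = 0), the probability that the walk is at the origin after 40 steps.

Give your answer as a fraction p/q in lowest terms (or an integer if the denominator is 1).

To return to 0 after 40 steps: need exactly 20 steps of +1 and 20 of -1.
Favorable paths: C(40,20) = 137846528820
Total paths: 2^40 = 1099511627776
P = 137846528820/1099511627776 = 34461632205/274877906944

Answer: 34461632205/274877906944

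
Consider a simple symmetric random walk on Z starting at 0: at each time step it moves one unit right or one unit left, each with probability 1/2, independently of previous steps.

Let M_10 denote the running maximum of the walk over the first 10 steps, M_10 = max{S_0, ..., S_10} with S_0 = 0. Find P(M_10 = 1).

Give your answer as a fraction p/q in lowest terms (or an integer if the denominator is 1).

Let M_10 = max(S_0,...,S_10). Use the reflection principle: for j ≥ 1, #{paths with M_10 ≥ j} = #{S_10 ≥ j} + #{S_10 ≥ j+1}.
By reflection, #{M_10 ≥ 1} = #{S_10 ≥ 1} + #{S_10 ≥ 2} = 386 + 386 = 772.
#{M_10 ≥ 2} = #{S_10 ≥ 2} + #{S_10 ≥ 3} = 386 + 176 = 562.
#{M_10 = 1} = 772 - 562 = 210.
P(M_10 = 1) = 210/1024 = 105/512

Answer: 105/512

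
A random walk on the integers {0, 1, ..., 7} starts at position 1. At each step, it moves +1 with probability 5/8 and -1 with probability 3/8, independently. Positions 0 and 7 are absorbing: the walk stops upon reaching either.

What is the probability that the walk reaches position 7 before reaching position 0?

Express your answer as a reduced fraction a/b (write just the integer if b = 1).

Biased walk: p = 5/8, q = 3/8, r = q/p = 3/5
Gambler's ruin: P(hit 7 before 0 | start at 1) = (1 - r^a)/(1 - r^N)
r^1 = 3/5; r^7 = 2187/78125
P = (1 - 3/5) / (1 - 2187/78125) = 2/5 / 75938/78125 = 15625/37969

Answer: 15625/37969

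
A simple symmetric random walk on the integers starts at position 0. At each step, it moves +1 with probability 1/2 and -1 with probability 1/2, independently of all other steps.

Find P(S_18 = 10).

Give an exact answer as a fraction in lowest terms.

Answer: 765/65536

Derivation:
To reach position 10 after 18 steps: need 14 steps of +1 and 4 of -1.
Favorable paths: C(18,14) = 3060
Total paths: 2^18 = 262144
P = 3060/262144 = 765/65536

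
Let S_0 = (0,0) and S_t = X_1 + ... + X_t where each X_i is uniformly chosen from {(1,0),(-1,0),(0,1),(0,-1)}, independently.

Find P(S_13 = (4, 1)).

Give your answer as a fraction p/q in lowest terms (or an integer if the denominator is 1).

Answer: 920205/67108864

Derivation:
Let h be the number of horizontal steps (so 13-h are vertical). To end at (4,1) need (h+4)/2 right-steps and ((13-h)+1)/2 up-steps.
Sum over h with 4 ≤ h ≤ 12, h ≡ 0 (mod 2), 13-h ≡ 1 (mod 2):
h=4: C(13,4)·C(4,4)·C(9,5) = 715·1·126 = 90090
h=6: C(13,6)·C(6,5)·C(7,4) = 1716·6·35 = 360360
h=8: C(13,8)·C(8,6)·C(5,3) = 1287·28·10 = 360360
h=10: C(13,10)·C(10,7)·C(3,2) = 286·120·3 = 102960
h=12: C(13,12)·C(12,8)·C(1,1) = 13·495·1 = 6435
Total favorable: 920205
Total paths: 4^13 = 67108864
P = 920205/67108864 = 920205/67108864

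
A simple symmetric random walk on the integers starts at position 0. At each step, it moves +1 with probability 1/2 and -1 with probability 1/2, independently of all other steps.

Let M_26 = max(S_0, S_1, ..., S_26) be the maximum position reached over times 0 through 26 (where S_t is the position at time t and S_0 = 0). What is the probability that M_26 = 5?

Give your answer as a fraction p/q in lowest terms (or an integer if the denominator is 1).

Let M_26 = max(S_0,...,S_26). Use the reflection principle: for j ≥ 1, #{paths with M_26 ≥ j} = #{S_26 ≥ j} + #{S_26 ≥ j+1}.
By reflection, #{M_26 ≥ 5} = #{S_26 ≥ 5} + #{S_26 ≥ 6} = 10970272 + 10970272 = 21940544.
#{M_26 ≥ 6} = #{S_26 ≥ 6} + #{S_26 ≥ 7} = 10970272 + 5658537 = 16628809.
#{M_26 = 5} = 21940544 - 16628809 = 5311735.
P(M_26 = 5) = 5311735/67108864 = 5311735/67108864

Answer: 5311735/67108864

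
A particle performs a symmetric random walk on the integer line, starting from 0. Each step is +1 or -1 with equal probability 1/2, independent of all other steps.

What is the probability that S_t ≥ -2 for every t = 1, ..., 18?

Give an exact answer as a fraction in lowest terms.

Answer: 17017/32768

Derivation:
Let f(t,s) = #length-t paths at position s with S_1..S_t all ≥ -2.
f(t,s) = f(t-1,s-1) + f(t-1,s+1) for s ≥ -2; f(t,s) = 0 for s < -2.
t=0: f(0,0)=1
t=1: f(1,-1)=1 f(1,1)=1
t=2: f(2,-2)=1 f(2,0)=2 f(2,2)=1
t=3: f(3,-1)=3 f(3,1)=3 f(3,3)=1
t=4: f(4,-2)=3 f(4,0)=6 f(4,2)=4 f(4,4)=1
t=5: f(5,-1)=9 f(5,1)=10 f(5,3)=5 f(5,5)=1
t=6: f(6,-2)=9 f(6,0)=19 f(6,2)=15 f(6,4)=6 f(6,6)=1
t=7: f(7,-1)=28 f(7,1)=34 f(7,3)=21 f(7,5)=7 f(7,7)=1
t=8: f(8,-2)=28 f(8,0)=62 f(8,2)=55 f(8,4)=28 f(8,6)=8 f(8,8)=1
t=9: f(9,-1)=90 f(9,1)=117 f(9,3)=83 f(9,5)=36 f(9,7)=9 f(9,9)=1
t=10: f(10,-2)=90 f(10,0)=207 f(10,2)=200 f(10,4)=119 f(10,6)=45 f(10,8)=10 f(10,10)=1
t=11: f(11,-1)=297 f(11,1)=407 f(11,3)=319 f(11,5)=164 f(11,7)=55 f(11,9)=11 f(11,11)=1
t=12: f(12,-2)=297 f(12,0)=704 f(12,2)=726 f(12,4)=483 f(12,6)=219 f(12,8)=66 f(12,10)=12 f(12,12)=1
t=13: f(13,-1)=1001 f(13,1)=1430 f(13,3)=1209 f(13,5)=702 f(13,7)=285 f(13,9)=78 f(13,11)=13 f(13,13)=1
t=14: f(14,-2)=1001 f(14,0)=2431 f(14,2)=2639 f(14,4)=1911 f(14,6)=987 f(14,8)=363 f(14,10)=91 f(14,12)=14 f(14,14)=1
t=15: f(15,-1)=3432 f(15,1)=5070 f(15,3)=4550 f(15,5)=2898 f(15,7)=1350 f(15,9)=454 f(15,11)=105 f(15,13)=15 f(15,15)=1
t=16: f(16,-2)=3432 f(16,0)=8502 f(16,2)=9620 f(16,4)=7448 f(16,6)=4248 f(16,8)=1804 f(16,10)=559 f(16,12)=120 f(16,14)=16 f(16,16)=1
t=17: f(17,-1)=11934 f(17,1)=18122 f(17,3)=17068 f(17,5)=11696 f(17,7)=6052 f(17,9)=2363 f(17,11)=679 f(17,13)=136 f(17,15)=17 f(17,17)=1
t=18: f(18,-2)=11934 f(18,0)=30056 f(18,2)=35190 f(18,4)=28764 f(18,6)=17748 f(18,8)=8415 f(18,10)=3042 f(18,12)=815 f(18,14)=153 f(18,16)=18 f(18,18)=1
Σ_s f(18,s) = 136136
P = 136136/262144 = 17017/32768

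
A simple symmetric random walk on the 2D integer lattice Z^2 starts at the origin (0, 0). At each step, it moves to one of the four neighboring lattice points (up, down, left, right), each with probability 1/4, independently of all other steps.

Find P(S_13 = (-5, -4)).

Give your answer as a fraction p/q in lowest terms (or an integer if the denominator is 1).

Let h be the number of horizontal steps (so 13-h are vertical). To end at (-5,-4) need (h-5)/2 right-steps and ((13-h)-4)/2 up-steps.
Sum over h with 5 ≤ h ≤ 9, h ≡ 1 (mod 2), 13-h ≡ 0 (mod 2):
h=5: C(13,5)·C(5,0)·C(8,2) = 1287·1·28 = 36036
h=7: C(13,7)·C(7,1)·C(6,1) = 1716·7·6 = 72072
h=9: C(13,9)·C(9,2)·C(4,0) = 715·36·1 = 25740
Total favorable: 133848
Total paths: 4^13 = 67108864
P = 133848/67108864 = 16731/8388608

Answer: 16731/8388608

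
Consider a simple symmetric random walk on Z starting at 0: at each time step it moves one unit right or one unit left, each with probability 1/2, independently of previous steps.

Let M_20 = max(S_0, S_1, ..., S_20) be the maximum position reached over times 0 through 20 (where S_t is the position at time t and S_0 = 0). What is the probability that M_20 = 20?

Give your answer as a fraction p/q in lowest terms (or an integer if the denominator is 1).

Let M_20 = max(S_0,...,S_20). Use the reflection principle: for j ≥ 1, #{paths with M_20 ≥ j} = #{S_20 ≥ j} + #{S_20 ≥ j+1}.
By reflection, #{M_20 ≥ 20} = #{S_20 ≥ 20} + #{S_20 ≥ 21} = 1 + 0 = 1.
#{M_20 ≥ 21} = #{S_20 ≥ 21} + #{S_20 ≥ 22} = 0 + 0 = 0.
#{M_20 = 20} = 1 - 0 = 1.
P(M_20 = 20) = 1/1048576 = 1/1048576

Answer: 1/1048576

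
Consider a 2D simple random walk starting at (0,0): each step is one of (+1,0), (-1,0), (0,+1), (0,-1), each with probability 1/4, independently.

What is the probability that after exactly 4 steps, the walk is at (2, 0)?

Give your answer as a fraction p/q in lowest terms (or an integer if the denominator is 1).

Let h be the number of horizontal steps (so 4-h are vertical). To end at (2,0) need (h+2)/2 right-steps and ((4-h)+0)/2 up-steps.
Sum over h with 2 ≤ h ≤ 4, h ≡ 0 (mod 2), 4-h ≡ 0 (mod 2):
h=2: C(4,2)·C(2,2)·C(2,1) = 6·1·2 = 12
h=4: C(4,4)·C(4,3)·C(0,0) = 1·4·1 = 4
Total favorable: 16
Total paths: 4^4 = 256
P = 16/256 = 1/16

Answer: 1/16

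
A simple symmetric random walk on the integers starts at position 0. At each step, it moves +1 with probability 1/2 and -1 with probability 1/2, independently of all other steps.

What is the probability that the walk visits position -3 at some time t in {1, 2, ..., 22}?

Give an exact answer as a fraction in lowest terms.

Count via complement. Let g(t,s) = #length-t paths at position s with S_1..S_t all ≠ -3.
g(t,s) = g(t-1,s-1) + g(t-1,s+1) for s ≠ -3; g(t,-3) = 0.
t=0: g(0,0)=1
t=1: g(1,-1)=1 g(1,1)=1
t=2: g(2,-2)=1 g(2,0)=2 g(2,2)=1
t=3: g(3,-1)=3 g(3,1)=3 g(3,3)=1
t=4: g(4,-2)=3 g(4,0)=6 g(4,2)=4 g(4,4)=1
t=5: g(5,-1)=9 g(5,1)=10 g(5,3)=5 g(5,5)=1
t=6: g(6,-2)=9 g(6,0)=19 g(6,2)=15 g(6,4)=6 g(6,6)=1
t=7: g(7,-1)=28 g(7,1)=34 g(7,3)=21 g(7,5)=7 g(7,7)=1
t=8: g(8,-2)=28 g(8,0)=62 g(8,2)=55 g(8,4)=28 g(8,6)=8 g(8,8)=1
t=9: g(9,-1)=90 g(9,1)=117 g(9,3)=83 g(9,5)=36 g(9,7)=9 g(9,9)=1
t=10: g(10,-2)=90 g(10,0)=207 g(10,2)=200 g(10,4)=119 g(10,6)=45 g(10,8)=10 g(10,10)=1
t=11: g(11,-1)=297 g(11,1)=407 g(11,3)=319 g(11,5)=164 g(11,7)=55 g(11,9)=11 g(11,11)=1
t=12: g(12,-2)=297 g(12,0)=704 g(12,2)=726 g(12,4)=483 g(12,6)=219 g(12,8)=66 g(12,10)=12 g(12,12)=1
t=13: g(13,-1)=1001 g(13,1)=1430 g(13,3)=1209 g(13,5)=702 g(13,7)=285 g(13,9)=78 g(13,11)=13 g(13,13)=1
t=14: g(14,-2)=1001 g(14,0)=2431 g(14,2)=2639 g(14,4)=1911 g(14,6)=987 g(14,8)=363 g(14,10)=91 g(14,12)=14 g(14,14)=1
t=15: g(15,-1)=3432 g(15,1)=5070 g(15,3)=4550 g(15,5)=2898 g(15,7)=1350 g(15,9)=454 g(15,11)=105 g(15,13)=15 g(15,15)=1
t=16: g(16,-2)=3432 g(16,0)=8502 g(16,2)=9620 g(16,4)=7448 g(16,6)=4248 g(16,8)=1804 g(16,10)=559 g(16,12)=120 g(16,14)=16 g(16,16)=1
t=17: g(17,-1)=11934 g(17,1)=18122 g(17,3)=17068 g(17,5)=11696 g(17,7)=6052 g(17,9)=2363 g(17,11)=679 g(17,13)=136 g(17,15)=17 g(17,17)=1
t=18: g(18,-2)=11934 g(18,0)=30056 g(18,2)=35190 g(18,4)=28764 g(18,6)=17748 g(18,8)=8415 g(18,10)=3042 g(18,12)=815 g(18,14)=153 g(18,16)=18 g(18,18)=1
t=19: g(19,-1)=41990 g(19,1)=65246 g(19,3)=63954 g(19,5)=46512 g(19,7)=26163 g(19,9)=11457 g(19,11)=3857 g(19,13)=968 g(19,15)=171 g(19,17)=19 g(19,19)=1
t=20: g(20,-2)=41990 g(20,0)=107236 g(20,2)=129200 g(20,4)=110466 g(20,6)=72675 g(20,8)=37620 g(20,10)=15314 g(20,12)=4825 g(20,14)=1139 g(20,16)=190 g(20,18)=20 g(20,20)=1
t=21: g(21,-1)=149226 g(21,1)=236436 g(21,3)=239666 g(21,5)=183141 g(21,7)=110295 g(21,9)=52934 g(21,11)=20139 g(21,13)=5964 g(21,15)=1329 g(21,17)=210 g(21,19)=21 g(21,21)=1
t=22: g(22,-2)=149226 g(22,0)=385662 g(22,2)=476102 g(22,4)=422807 g(22,6)=293436 g(22,8)=163229 g(22,10)=73073 g(22,12)=26103 g(22,14)=7293 g(22,16)=1539 g(22,18)=231 g(22,20)=22 g(22,22)=1
Paths never hitting -3: Σ_s g(22,s) = 1998724
Paths hitting -3: 2^22 - 1998724 = 2195580
P = 2195580/4194304 = 548895/1048576

Answer: 548895/1048576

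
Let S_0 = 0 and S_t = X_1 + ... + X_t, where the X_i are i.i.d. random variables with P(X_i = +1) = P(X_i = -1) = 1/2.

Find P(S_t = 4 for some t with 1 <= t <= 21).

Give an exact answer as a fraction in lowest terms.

Count via complement. Let g(t,s) = #length-t paths at position s with S_1..S_t all ≠ 4.
g(t,s) = g(t-1,s-1) + g(t-1,s+1) for s ≠ 4; g(t,4) = 0.
t=0: g(0,0)=1
t=1: g(1,-1)=1 g(1,1)=1
t=2: g(2,-2)=1 g(2,0)=2 g(2,2)=1
t=3: g(3,-3)=1 g(3,-1)=3 g(3,1)=3 g(3,3)=1
t=4: g(4,-4)=1 g(4,-2)=4 g(4,0)=6 g(4,2)=4
t=5: g(5,-5)=1 g(5,-3)=5 g(5,-1)=10 g(5,1)=10 g(5,3)=4
t=6: g(6,-6)=1 g(6,-4)=6 g(6,-2)=15 g(6,0)=20 g(6,2)=14
t=7: g(7,-7)=1 g(7,-5)=7 g(7,-3)=21 g(7,-1)=35 g(7,1)=34 g(7,3)=14
t=8: g(8,-8)=1 g(8,-6)=8 g(8,-4)=28 g(8,-2)=56 g(8,0)=69 g(8,2)=48
t=9: g(9,-9)=1 g(9,-7)=9 g(9,-5)=36 g(9,-3)=84 g(9,-1)=125 g(9,1)=117 g(9,3)=48
t=10: g(10,-10)=1 g(10,-8)=10 g(10,-6)=45 g(10,-4)=120 g(10,-2)=209 g(10,0)=242 g(10,2)=165
t=11: g(11,-11)=1 g(11,-9)=11 g(11,-7)=55 g(11,-5)=165 g(11,-3)=329 g(11,-1)=451 g(11,1)=407 g(11,3)=165
t=12: g(12,-12)=1 g(12,-10)=12 g(12,-8)=66 g(12,-6)=220 g(12,-4)=494 g(12,-2)=780 g(12,0)=858 g(12,2)=572
t=13: g(13,-13)=1 g(13,-11)=13 g(13,-9)=78 g(13,-7)=286 g(13,-5)=714 g(13,-3)=1274 g(13,-1)=1638 g(13,1)=1430 g(13,3)=572
t=14: g(14,-14)=1 g(14,-12)=14 g(14,-10)=91 g(14,-8)=364 g(14,-6)=1000 g(14,-4)=1988 g(14,-2)=2912 g(14,0)=3068 g(14,2)=2002
t=15: g(15,-15)=1 g(15,-13)=15 g(15,-11)=105 g(15,-9)=455 g(15,-7)=1364 g(15,-5)=2988 g(15,-3)=4900 g(15,-1)=5980 g(15,1)=5070 g(15,3)=2002
t=16: g(16,-16)=1 g(16,-14)=16 g(16,-12)=120 g(16,-10)=560 g(16,-8)=1819 g(16,-6)=4352 g(16,-4)=7888 g(16,-2)=10880 g(16,0)=11050 g(16,2)=7072
t=17: g(17,-17)=1 g(17,-15)=17 g(17,-13)=136 g(17,-11)=680 g(17,-9)=2379 g(17,-7)=6171 g(17,-5)=12240 g(17,-3)=18768 g(17,-1)=21930 g(17,1)=18122 g(17,3)=7072
t=18: g(18,-18)=1 g(18,-16)=18 g(18,-14)=153 g(18,-12)=816 g(18,-10)=3059 g(18,-8)=8550 g(18,-6)=18411 g(18,-4)=31008 g(18,-2)=40698 g(18,0)=40052 g(18,2)=25194
t=19: g(19,-19)=1 g(19,-17)=19 g(19,-15)=171 g(19,-13)=969 g(19,-11)=3875 g(19,-9)=11609 g(19,-7)=26961 g(19,-5)=49419 g(19,-3)=71706 g(19,-1)=80750 g(19,1)=65246 g(19,3)=25194
t=20: g(20,-20)=1 g(20,-18)=20 g(20,-16)=190 g(20,-14)=1140 g(20,-12)=4844 g(20,-10)=15484 g(20,-8)=38570 g(20,-6)=76380 g(20,-4)=121125 g(20,-2)=152456 g(20,0)=145996 g(20,2)=90440
t=21: g(21,-21)=1 g(21,-19)=21 g(21,-17)=210 g(21,-15)=1330 g(21,-13)=5984 g(21,-11)=20328 g(21,-9)=54054 g(21,-7)=114950 g(21,-5)=197505 g(21,-3)=273581 g(21,-1)=298452 g(21,1)=236436 g(21,3)=90440
Paths never hitting 4: Σ_s g(21,s) = 1293292
Paths hitting 4: 2^21 - 1293292 = 803860
P = 803860/2097152 = 200965/524288

Answer: 200965/524288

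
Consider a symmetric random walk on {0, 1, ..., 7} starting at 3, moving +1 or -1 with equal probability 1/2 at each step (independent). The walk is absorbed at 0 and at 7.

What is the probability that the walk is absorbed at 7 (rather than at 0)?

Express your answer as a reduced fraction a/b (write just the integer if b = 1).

Symmetric walk (p = 1/2): the harmonic-function argument gives P(hit 7 before 0 | start at 3) = a/N.
P = 3/7 = 3/7

Answer: 3/7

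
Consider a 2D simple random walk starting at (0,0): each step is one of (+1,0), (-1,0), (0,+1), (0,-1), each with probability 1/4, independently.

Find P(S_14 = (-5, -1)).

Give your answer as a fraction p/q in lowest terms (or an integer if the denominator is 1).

Let h be the number of horizontal steps (so 14-h are vertical). To end at (-5,-1) need (h-5)/2 right-steps and ((14-h)-1)/2 up-steps.
Sum over h with 5 ≤ h ≤ 13, h ≡ 1 (mod 2), 14-h ≡ 1 (mod 2):
h=5: C(14,5)·C(5,0)·C(9,4) = 2002·1·126 = 252252
h=7: C(14,7)·C(7,1)·C(7,3) = 3432·7·35 = 840840
h=9: C(14,9)·C(9,2)·C(5,2) = 2002·36·10 = 720720
h=11: C(14,11)·C(11,3)·C(3,1) = 364·165·3 = 180180
h=13: C(14,13)·C(13,4)·C(1,0) = 14·715·1 = 10010
Total favorable: 2004002
Total paths: 4^14 = 268435456
P = 2004002/268435456 = 1002001/134217728

Answer: 1002001/134217728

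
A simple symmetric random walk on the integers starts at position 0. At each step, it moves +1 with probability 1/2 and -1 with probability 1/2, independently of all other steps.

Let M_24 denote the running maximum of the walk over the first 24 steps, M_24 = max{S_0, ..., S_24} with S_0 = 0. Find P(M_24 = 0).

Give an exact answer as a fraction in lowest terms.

Answer: 676039/4194304

Derivation:
Let M_24 = max(S_0,...,S_24). Use the reflection principle: for j ≥ 1, #{paths with M_24 ≥ j} = #{S_24 ≥ j} + #{S_24 ≥ j+1}.
P(M_24 ≥ 0) = 1 since S_0 = 0, so #{M_24 ≥ 0} = 16777216.
#{M_24 ≥ 1} = #{S_24 ≥ 1} + #{S_24 ≥ 2} = 7036530 + 7036530 = 14073060.
#{M_24 = 0} = 16777216 - 14073060 = 2704156.
P(M_24 = 0) = 2704156/16777216 = 676039/4194304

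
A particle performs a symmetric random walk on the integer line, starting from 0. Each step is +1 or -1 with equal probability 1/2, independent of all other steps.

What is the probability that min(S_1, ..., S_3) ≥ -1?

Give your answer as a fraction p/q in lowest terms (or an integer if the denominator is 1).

Answer: 3/4

Derivation:
Let f(t,s) = #length-t paths at position s with S_1..S_t all ≥ -1.
f(t,s) = f(t-1,s-1) + f(t-1,s+1) for s ≥ -1; f(t,s) = 0 for s < -1.
t=0: f(0,0)=1
t=1: f(1,-1)=1 f(1,1)=1
t=2: f(2,0)=2 f(2,2)=1
t=3: f(3,-1)=2 f(3,1)=3 f(3,3)=1
Σ_s f(3,s) = 6
P = 6/8 = 3/4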